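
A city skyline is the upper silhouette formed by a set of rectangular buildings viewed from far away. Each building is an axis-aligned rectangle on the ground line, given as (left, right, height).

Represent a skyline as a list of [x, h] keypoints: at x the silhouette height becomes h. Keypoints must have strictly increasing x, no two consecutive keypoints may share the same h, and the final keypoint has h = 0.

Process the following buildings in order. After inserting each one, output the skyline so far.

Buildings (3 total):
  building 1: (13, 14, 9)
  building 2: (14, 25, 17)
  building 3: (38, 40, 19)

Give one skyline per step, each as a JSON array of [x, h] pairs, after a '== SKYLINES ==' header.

== SKYLINES ==
[[13,9],[14,0]]
[[13,9],[14,17],[25,0]]
[[13,9],[14,17],[25,0],[38,19],[40,0]]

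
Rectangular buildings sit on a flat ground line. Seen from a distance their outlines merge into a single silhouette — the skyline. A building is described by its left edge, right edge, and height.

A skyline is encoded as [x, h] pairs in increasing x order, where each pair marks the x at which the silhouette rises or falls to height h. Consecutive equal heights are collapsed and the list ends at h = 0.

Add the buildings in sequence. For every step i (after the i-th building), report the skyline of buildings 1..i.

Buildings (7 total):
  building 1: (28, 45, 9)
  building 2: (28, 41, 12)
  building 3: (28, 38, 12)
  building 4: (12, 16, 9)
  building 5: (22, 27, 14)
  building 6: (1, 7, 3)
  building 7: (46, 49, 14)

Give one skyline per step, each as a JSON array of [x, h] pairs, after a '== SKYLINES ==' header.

== SKYLINES ==
[[28,9],[45,0]]
[[28,12],[41,9],[45,0]]
[[28,12],[41,9],[45,0]]
[[12,9],[16,0],[28,12],[41,9],[45,0]]
[[12,9],[16,0],[22,14],[27,0],[28,12],[41,9],[45,0]]
[[1,3],[7,0],[12,9],[16,0],[22,14],[27,0],[28,12],[41,9],[45,0]]
[[1,3],[7,0],[12,9],[16,0],[22,14],[27,0],[28,12],[41,9],[45,0],[46,14],[49,0]]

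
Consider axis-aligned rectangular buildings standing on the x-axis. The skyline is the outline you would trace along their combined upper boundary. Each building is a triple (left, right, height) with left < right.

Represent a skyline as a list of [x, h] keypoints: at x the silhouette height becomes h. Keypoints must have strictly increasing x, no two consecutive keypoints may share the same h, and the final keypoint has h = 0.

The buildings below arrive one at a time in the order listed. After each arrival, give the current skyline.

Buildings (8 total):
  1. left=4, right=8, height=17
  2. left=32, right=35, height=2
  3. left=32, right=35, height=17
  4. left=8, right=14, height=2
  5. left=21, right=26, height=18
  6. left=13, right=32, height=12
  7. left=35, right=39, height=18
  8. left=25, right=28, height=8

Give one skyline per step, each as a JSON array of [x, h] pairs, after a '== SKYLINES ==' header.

== SKYLINES ==
[[4,17],[8,0]]
[[4,17],[8,0],[32,2],[35,0]]
[[4,17],[8,0],[32,17],[35,0]]
[[4,17],[8,2],[14,0],[32,17],[35,0]]
[[4,17],[8,2],[14,0],[21,18],[26,0],[32,17],[35,0]]
[[4,17],[8,2],[13,12],[21,18],[26,12],[32,17],[35,0]]
[[4,17],[8,2],[13,12],[21,18],[26,12],[32,17],[35,18],[39,0]]
[[4,17],[8,2],[13,12],[21,18],[26,12],[32,17],[35,18],[39,0]]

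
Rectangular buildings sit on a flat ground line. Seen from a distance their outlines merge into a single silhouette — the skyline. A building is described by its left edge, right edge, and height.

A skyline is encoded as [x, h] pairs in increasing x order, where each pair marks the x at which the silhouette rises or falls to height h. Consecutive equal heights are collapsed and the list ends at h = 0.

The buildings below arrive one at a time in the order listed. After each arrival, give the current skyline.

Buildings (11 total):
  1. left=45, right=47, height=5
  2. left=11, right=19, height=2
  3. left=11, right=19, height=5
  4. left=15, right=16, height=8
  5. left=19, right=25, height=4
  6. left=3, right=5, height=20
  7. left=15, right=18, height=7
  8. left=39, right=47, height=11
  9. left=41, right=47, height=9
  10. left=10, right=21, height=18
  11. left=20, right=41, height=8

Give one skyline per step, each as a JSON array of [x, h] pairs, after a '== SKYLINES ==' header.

== SKYLINES ==
[[45,5],[47,0]]
[[11,2],[19,0],[45,5],[47,0]]
[[11,5],[19,0],[45,5],[47,0]]
[[11,5],[15,8],[16,5],[19,0],[45,5],[47,0]]
[[11,5],[15,8],[16,5],[19,4],[25,0],[45,5],[47,0]]
[[3,20],[5,0],[11,5],[15,8],[16,5],[19,4],[25,0],[45,5],[47,0]]
[[3,20],[5,0],[11,5],[15,8],[16,7],[18,5],[19,4],[25,0],[45,5],[47,0]]
[[3,20],[5,0],[11,5],[15,8],[16,7],[18,5],[19,4],[25,0],[39,11],[47,0]]
[[3,20],[5,0],[11,5],[15,8],[16,7],[18,5],[19,4],[25,0],[39,11],[47,0]]
[[3,20],[5,0],[10,18],[21,4],[25,0],[39,11],[47,0]]
[[3,20],[5,0],[10,18],[21,8],[39,11],[47,0]]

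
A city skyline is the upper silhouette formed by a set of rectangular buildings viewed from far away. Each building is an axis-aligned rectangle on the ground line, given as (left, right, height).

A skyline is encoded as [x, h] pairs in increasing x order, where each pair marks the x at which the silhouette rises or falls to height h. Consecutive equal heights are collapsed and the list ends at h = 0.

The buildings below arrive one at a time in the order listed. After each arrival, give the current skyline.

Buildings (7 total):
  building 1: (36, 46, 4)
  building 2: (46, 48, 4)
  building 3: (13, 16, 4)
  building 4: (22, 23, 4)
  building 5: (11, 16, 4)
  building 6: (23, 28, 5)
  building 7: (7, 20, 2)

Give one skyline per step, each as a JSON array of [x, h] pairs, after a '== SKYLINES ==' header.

== SKYLINES ==
[[36,4],[46,0]]
[[36,4],[48,0]]
[[13,4],[16,0],[36,4],[48,0]]
[[13,4],[16,0],[22,4],[23,0],[36,4],[48,0]]
[[11,4],[16,0],[22,4],[23,0],[36,4],[48,0]]
[[11,4],[16,0],[22,4],[23,5],[28,0],[36,4],[48,0]]
[[7,2],[11,4],[16,2],[20,0],[22,4],[23,5],[28,0],[36,4],[48,0]]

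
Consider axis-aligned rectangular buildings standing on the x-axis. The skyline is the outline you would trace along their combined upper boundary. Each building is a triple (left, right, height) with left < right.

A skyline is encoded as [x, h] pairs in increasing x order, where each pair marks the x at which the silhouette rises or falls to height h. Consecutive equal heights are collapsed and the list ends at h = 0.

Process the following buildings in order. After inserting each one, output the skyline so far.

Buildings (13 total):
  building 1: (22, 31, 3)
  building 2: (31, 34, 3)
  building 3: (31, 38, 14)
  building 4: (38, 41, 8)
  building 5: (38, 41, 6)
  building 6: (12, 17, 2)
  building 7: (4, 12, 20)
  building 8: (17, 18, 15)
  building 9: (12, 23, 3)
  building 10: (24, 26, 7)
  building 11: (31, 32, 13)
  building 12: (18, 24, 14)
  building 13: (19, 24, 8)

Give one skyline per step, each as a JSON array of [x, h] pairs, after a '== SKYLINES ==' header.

== SKYLINES ==
[[22,3],[31,0]]
[[22,3],[34,0]]
[[22,3],[31,14],[38,0]]
[[22,3],[31,14],[38,8],[41,0]]
[[22,3],[31,14],[38,8],[41,0]]
[[12,2],[17,0],[22,3],[31,14],[38,8],[41,0]]
[[4,20],[12,2],[17,0],[22,3],[31,14],[38,8],[41,0]]
[[4,20],[12,2],[17,15],[18,0],[22,3],[31,14],[38,8],[41,0]]
[[4,20],[12,3],[17,15],[18,3],[31,14],[38,8],[41,0]]
[[4,20],[12,3],[17,15],[18,3],[24,7],[26,3],[31,14],[38,8],[41,0]]
[[4,20],[12,3],[17,15],[18,3],[24,7],[26,3],[31,14],[38,8],[41,0]]
[[4,20],[12,3],[17,15],[18,14],[24,7],[26,3],[31,14],[38,8],[41,0]]
[[4,20],[12,3],[17,15],[18,14],[24,7],[26,3],[31,14],[38,8],[41,0]]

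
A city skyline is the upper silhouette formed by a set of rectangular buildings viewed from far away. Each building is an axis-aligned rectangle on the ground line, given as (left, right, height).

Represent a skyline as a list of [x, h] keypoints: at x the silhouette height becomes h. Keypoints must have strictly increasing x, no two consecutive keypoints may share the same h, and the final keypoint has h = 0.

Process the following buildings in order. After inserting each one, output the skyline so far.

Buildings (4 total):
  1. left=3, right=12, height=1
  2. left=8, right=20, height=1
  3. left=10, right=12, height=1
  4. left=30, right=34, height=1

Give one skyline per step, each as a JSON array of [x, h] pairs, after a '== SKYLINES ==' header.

== SKYLINES ==
[[3,1],[12,0]]
[[3,1],[20,0]]
[[3,1],[20,0]]
[[3,1],[20,0],[30,1],[34,0]]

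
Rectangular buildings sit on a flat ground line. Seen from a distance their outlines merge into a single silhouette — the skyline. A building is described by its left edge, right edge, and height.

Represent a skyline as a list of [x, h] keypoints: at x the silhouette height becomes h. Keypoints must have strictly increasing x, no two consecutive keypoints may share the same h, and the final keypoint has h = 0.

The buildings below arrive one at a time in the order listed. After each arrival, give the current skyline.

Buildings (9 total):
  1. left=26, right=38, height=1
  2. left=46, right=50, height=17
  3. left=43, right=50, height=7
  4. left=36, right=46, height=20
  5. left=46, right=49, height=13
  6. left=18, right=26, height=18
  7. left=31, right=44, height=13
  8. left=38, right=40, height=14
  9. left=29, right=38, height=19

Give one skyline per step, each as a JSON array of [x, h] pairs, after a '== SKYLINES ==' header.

== SKYLINES ==
[[26,1],[38,0]]
[[26,1],[38,0],[46,17],[50,0]]
[[26,1],[38,0],[43,7],[46,17],[50,0]]
[[26,1],[36,20],[46,17],[50,0]]
[[26,1],[36,20],[46,17],[50,0]]
[[18,18],[26,1],[36,20],[46,17],[50,0]]
[[18,18],[26,1],[31,13],[36,20],[46,17],[50,0]]
[[18,18],[26,1],[31,13],[36,20],[46,17],[50,0]]
[[18,18],[26,1],[29,19],[36,20],[46,17],[50,0]]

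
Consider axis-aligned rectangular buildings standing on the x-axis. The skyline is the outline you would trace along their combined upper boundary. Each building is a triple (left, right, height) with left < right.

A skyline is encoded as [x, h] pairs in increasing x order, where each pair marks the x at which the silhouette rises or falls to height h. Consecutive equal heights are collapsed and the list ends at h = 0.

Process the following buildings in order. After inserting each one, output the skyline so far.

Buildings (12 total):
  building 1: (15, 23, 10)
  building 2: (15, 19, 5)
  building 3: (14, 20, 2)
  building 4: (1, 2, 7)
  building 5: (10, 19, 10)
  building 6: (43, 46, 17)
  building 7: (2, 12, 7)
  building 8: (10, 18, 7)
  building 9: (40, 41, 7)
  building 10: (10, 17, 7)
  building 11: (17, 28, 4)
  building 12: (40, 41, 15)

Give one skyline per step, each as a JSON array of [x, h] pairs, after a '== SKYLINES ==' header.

== SKYLINES ==
[[15,10],[23,0]]
[[15,10],[23,0]]
[[14,2],[15,10],[23,0]]
[[1,7],[2,0],[14,2],[15,10],[23,0]]
[[1,7],[2,0],[10,10],[23,0]]
[[1,7],[2,0],[10,10],[23,0],[43,17],[46,0]]
[[1,7],[10,10],[23,0],[43,17],[46,0]]
[[1,7],[10,10],[23,0],[43,17],[46,0]]
[[1,7],[10,10],[23,0],[40,7],[41,0],[43,17],[46,0]]
[[1,7],[10,10],[23,0],[40,7],[41,0],[43,17],[46,0]]
[[1,7],[10,10],[23,4],[28,0],[40,7],[41,0],[43,17],[46,0]]
[[1,7],[10,10],[23,4],[28,0],[40,15],[41,0],[43,17],[46,0]]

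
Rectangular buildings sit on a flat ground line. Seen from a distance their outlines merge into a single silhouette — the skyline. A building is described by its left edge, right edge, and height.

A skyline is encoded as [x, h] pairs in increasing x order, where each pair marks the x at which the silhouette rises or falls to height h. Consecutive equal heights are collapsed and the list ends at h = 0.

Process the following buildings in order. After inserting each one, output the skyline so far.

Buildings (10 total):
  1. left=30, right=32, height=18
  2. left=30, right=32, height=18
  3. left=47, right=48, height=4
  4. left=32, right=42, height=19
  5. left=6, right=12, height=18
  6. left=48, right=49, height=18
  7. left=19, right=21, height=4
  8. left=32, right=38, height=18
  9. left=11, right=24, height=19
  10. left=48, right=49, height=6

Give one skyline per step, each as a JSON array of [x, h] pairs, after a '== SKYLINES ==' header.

== SKYLINES ==
[[30,18],[32,0]]
[[30,18],[32,0]]
[[30,18],[32,0],[47,4],[48,0]]
[[30,18],[32,19],[42,0],[47,4],[48,0]]
[[6,18],[12,0],[30,18],[32,19],[42,0],[47,4],[48,0]]
[[6,18],[12,0],[30,18],[32,19],[42,0],[47,4],[48,18],[49,0]]
[[6,18],[12,0],[19,4],[21,0],[30,18],[32,19],[42,0],[47,4],[48,18],[49,0]]
[[6,18],[12,0],[19,4],[21,0],[30,18],[32,19],[42,0],[47,4],[48,18],[49,0]]
[[6,18],[11,19],[24,0],[30,18],[32,19],[42,0],[47,4],[48,18],[49,0]]
[[6,18],[11,19],[24,0],[30,18],[32,19],[42,0],[47,4],[48,18],[49,0]]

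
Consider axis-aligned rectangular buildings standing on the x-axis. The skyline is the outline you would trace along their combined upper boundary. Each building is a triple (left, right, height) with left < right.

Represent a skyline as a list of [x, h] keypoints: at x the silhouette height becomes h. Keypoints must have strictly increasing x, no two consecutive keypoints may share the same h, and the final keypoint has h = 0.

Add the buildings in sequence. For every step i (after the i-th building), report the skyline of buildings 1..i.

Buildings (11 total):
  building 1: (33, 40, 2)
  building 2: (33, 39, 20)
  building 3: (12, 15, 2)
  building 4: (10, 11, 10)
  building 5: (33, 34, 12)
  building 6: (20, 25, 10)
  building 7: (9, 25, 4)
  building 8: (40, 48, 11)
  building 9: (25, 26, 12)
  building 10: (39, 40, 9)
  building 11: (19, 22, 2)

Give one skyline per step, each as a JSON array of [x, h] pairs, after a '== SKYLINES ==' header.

== SKYLINES ==
[[33,2],[40,0]]
[[33,20],[39,2],[40,0]]
[[12,2],[15,0],[33,20],[39,2],[40,0]]
[[10,10],[11,0],[12,2],[15,0],[33,20],[39,2],[40,0]]
[[10,10],[11,0],[12,2],[15,0],[33,20],[39,2],[40,0]]
[[10,10],[11,0],[12,2],[15,0],[20,10],[25,0],[33,20],[39,2],[40,0]]
[[9,4],[10,10],[11,4],[20,10],[25,0],[33,20],[39,2],[40,0]]
[[9,4],[10,10],[11,4],[20,10],[25,0],[33,20],[39,2],[40,11],[48,0]]
[[9,4],[10,10],[11,4],[20,10],[25,12],[26,0],[33,20],[39,2],[40,11],[48,0]]
[[9,4],[10,10],[11,4],[20,10],[25,12],[26,0],[33,20],[39,9],[40,11],[48,0]]
[[9,4],[10,10],[11,4],[20,10],[25,12],[26,0],[33,20],[39,9],[40,11],[48,0]]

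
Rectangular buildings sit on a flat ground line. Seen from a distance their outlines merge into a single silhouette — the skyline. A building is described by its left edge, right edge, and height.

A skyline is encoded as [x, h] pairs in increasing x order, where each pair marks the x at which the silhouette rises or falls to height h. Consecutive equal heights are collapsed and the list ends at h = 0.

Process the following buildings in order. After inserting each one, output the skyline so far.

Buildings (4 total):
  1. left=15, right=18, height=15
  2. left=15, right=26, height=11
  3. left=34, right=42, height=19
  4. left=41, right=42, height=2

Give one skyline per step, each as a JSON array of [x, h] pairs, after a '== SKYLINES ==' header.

== SKYLINES ==
[[15,15],[18,0]]
[[15,15],[18,11],[26,0]]
[[15,15],[18,11],[26,0],[34,19],[42,0]]
[[15,15],[18,11],[26,0],[34,19],[42,0]]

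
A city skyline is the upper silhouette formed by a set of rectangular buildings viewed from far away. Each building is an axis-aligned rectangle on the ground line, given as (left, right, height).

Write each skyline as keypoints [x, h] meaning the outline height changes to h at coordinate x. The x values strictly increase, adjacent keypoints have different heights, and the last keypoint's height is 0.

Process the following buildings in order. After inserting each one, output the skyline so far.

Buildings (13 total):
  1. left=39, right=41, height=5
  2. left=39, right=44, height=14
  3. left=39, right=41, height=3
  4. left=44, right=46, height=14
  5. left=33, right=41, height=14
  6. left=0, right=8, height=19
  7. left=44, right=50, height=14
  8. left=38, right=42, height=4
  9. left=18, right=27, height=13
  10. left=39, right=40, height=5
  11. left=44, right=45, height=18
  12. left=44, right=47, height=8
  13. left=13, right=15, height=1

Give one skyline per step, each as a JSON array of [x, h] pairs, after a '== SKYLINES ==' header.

== SKYLINES ==
[[39,5],[41,0]]
[[39,14],[44,0]]
[[39,14],[44,0]]
[[39,14],[46,0]]
[[33,14],[46,0]]
[[0,19],[8,0],[33,14],[46,0]]
[[0,19],[8,0],[33,14],[50,0]]
[[0,19],[8,0],[33,14],[50,0]]
[[0,19],[8,0],[18,13],[27,0],[33,14],[50,0]]
[[0,19],[8,0],[18,13],[27,0],[33,14],[50,0]]
[[0,19],[8,0],[18,13],[27,0],[33,14],[44,18],[45,14],[50,0]]
[[0,19],[8,0],[18,13],[27,0],[33,14],[44,18],[45,14],[50,0]]
[[0,19],[8,0],[13,1],[15,0],[18,13],[27,0],[33,14],[44,18],[45,14],[50,0]]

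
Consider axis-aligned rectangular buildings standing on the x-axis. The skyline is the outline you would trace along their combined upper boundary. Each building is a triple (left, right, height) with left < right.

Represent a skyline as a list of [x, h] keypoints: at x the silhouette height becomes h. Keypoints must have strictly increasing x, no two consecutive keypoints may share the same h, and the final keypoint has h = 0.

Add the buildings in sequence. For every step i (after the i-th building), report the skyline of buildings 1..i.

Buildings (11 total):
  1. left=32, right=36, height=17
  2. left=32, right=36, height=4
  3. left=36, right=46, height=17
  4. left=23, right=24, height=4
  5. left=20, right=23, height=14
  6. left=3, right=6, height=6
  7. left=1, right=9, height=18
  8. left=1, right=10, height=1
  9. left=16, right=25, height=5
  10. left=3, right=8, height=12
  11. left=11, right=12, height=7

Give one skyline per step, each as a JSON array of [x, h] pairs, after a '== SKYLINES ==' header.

== SKYLINES ==
[[32,17],[36,0]]
[[32,17],[36,0]]
[[32,17],[46,0]]
[[23,4],[24,0],[32,17],[46,0]]
[[20,14],[23,4],[24,0],[32,17],[46,0]]
[[3,6],[6,0],[20,14],[23,4],[24,0],[32,17],[46,0]]
[[1,18],[9,0],[20,14],[23,4],[24,0],[32,17],[46,0]]
[[1,18],[9,1],[10,0],[20,14],[23,4],[24,0],[32,17],[46,0]]
[[1,18],[9,1],[10,0],[16,5],[20,14],[23,5],[25,0],[32,17],[46,0]]
[[1,18],[9,1],[10,0],[16,5],[20,14],[23,5],[25,0],[32,17],[46,0]]
[[1,18],[9,1],[10,0],[11,7],[12,0],[16,5],[20,14],[23,5],[25,0],[32,17],[46,0]]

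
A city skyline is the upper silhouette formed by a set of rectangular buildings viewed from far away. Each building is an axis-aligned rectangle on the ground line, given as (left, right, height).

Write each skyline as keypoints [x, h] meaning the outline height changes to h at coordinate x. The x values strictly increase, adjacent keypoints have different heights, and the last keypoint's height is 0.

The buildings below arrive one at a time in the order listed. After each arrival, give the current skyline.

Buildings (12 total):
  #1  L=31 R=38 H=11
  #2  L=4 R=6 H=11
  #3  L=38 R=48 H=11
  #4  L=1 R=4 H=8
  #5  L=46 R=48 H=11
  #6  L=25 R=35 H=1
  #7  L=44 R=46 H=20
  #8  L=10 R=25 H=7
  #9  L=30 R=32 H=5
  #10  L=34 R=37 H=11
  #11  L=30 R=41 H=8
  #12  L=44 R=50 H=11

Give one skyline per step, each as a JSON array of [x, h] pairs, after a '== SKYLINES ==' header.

== SKYLINES ==
[[31,11],[38,0]]
[[4,11],[6,0],[31,11],[38,0]]
[[4,11],[6,0],[31,11],[48,0]]
[[1,8],[4,11],[6,0],[31,11],[48,0]]
[[1,8],[4,11],[6,0],[31,11],[48,0]]
[[1,8],[4,11],[6,0],[25,1],[31,11],[48,0]]
[[1,8],[4,11],[6,0],[25,1],[31,11],[44,20],[46,11],[48,0]]
[[1,8],[4,11],[6,0],[10,7],[25,1],[31,11],[44,20],[46,11],[48,0]]
[[1,8],[4,11],[6,0],[10,7],[25,1],[30,5],[31,11],[44,20],[46,11],[48,0]]
[[1,8],[4,11],[6,0],[10,7],[25,1],[30,5],[31,11],[44,20],[46,11],[48,0]]
[[1,8],[4,11],[6,0],[10,7],[25,1],[30,8],[31,11],[44,20],[46,11],[48,0]]
[[1,8],[4,11],[6,0],[10,7],[25,1],[30,8],[31,11],[44,20],[46,11],[50,0]]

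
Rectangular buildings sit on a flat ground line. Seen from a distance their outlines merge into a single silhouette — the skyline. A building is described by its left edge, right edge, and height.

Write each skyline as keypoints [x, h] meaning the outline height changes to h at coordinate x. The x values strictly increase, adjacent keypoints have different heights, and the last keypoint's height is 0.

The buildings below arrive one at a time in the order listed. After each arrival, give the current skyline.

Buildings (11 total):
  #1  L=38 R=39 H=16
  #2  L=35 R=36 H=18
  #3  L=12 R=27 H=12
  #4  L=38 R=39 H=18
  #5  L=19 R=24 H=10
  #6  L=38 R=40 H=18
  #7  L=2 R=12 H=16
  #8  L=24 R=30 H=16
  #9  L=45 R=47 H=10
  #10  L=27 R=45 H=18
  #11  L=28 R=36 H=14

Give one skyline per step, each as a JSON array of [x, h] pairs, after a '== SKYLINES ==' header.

== SKYLINES ==
[[38,16],[39,0]]
[[35,18],[36,0],[38,16],[39,0]]
[[12,12],[27,0],[35,18],[36,0],[38,16],[39,0]]
[[12,12],[27,0],[35,18],[36,0],[38,18],[39,0]]
[[12,12],[27,0],[35,18],[36,0],[38,18],[39,0]]
[[12,12],[27,0],[35,18],[36,0],[38,18],[40,0]]
[[2,16],[12,12],[27,0],[35,18],[36,0],[38,18],[40,0]]
[[2,16],[12,12],[24,16],[30,0],[35,18],[36,0],[38,18],[40,0]]
[[2,16],[12,12],[24,16],[30,0],[35,18],[36,0],[38,18],[40,0],[45,10],[47,0]]
[[2,16],[12,12],[24,16],[27,18],[45,10],[47,0]]
[[2,16],[12,12],[24,16],[27,18],[45,10],[47,0]]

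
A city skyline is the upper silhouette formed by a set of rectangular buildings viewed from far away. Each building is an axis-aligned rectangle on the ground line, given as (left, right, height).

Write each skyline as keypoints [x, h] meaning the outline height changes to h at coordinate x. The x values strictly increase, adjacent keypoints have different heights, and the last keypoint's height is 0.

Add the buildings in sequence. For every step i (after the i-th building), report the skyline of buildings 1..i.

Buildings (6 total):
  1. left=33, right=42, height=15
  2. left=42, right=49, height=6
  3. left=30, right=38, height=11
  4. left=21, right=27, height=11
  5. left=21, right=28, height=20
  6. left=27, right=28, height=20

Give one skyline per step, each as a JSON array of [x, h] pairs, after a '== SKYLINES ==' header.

== SKYLINES ==
[[33,15],[42,0]]
[[33,15],[42,6],[49,0]]
[[30,11],[33,15],[42,6],[49,0]]
[[21,11],[27,0],[30,11],[33,15],[42,6],[49,0]]
[[21,20],[28,0],[30,11],[33,15],[42,6],[49,0]]
[[21,20],[28,0],[30,11],[33,15],[42,6],[49,0]]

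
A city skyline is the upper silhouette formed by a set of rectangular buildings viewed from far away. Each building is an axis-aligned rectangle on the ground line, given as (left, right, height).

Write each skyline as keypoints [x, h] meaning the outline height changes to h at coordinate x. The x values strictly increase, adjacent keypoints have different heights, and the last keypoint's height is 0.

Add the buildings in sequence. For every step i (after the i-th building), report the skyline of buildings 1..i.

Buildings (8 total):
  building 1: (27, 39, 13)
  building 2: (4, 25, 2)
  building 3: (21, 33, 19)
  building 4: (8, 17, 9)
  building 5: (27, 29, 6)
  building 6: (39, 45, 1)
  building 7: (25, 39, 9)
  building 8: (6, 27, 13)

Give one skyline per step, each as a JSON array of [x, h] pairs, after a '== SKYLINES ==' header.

== SKYLINES ==
[[27,13],[39,0]]
[[4,2],[25,0],[27,13],[39,0]]
[[4,2],[21,19],[33,13],[39,0]]
[[4,2],[8,9],[17,2],[21,19],[33,13],[39,0]]
[[4,2],[8,9],[17,2],[21,19],[33,13],[39,0]]
[[4,2],[8,9],[17,2],[21,19],[33,13],[39,1],[45,0]]
[[4,2],[8,9],[17,2],[21,19],[33,13],[39,1],[45,0]]
[[4,2],[6,13],[21,19],[33,13],[39,1],[45,0]]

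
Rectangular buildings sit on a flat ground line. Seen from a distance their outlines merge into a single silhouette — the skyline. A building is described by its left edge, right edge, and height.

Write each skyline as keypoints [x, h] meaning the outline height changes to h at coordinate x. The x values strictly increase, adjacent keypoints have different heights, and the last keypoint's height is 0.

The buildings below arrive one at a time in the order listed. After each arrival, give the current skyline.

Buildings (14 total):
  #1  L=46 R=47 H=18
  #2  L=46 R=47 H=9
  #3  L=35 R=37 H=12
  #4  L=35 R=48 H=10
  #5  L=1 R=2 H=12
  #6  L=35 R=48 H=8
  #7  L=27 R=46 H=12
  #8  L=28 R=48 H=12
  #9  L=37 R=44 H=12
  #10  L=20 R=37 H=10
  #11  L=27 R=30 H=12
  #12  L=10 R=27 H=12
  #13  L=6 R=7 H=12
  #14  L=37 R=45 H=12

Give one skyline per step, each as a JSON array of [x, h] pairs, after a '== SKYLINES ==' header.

== SKYLINES ==
[[46,18],[47,0]]
[[46,18],[47,0]]
[[35,12],[37,0],[46,18],[47,0]]
[[35,12],[37,10],[46,18],[47,10],[48,0]]
[[1,12],[2,0],[35,12],[37,10],[46,18],[47,10],[48,0]]
[[1,12],[2,0],[35,12],[37,10],[46,18],[47,10],[48,0]]
[[1,12],[2,0],[27,12],[46,18],[47,10],[48,0]]
[[1,12],[2,0],[27,12],[46,18],[47,12],[48,0]]
[[1,12],[2,0],[27,12],[46,18],[47,12],[48,0]]
[[1,12],[2,0],[20,10],[27,12],[46,18],[47,12],[48,0]]
[[1,12],[2,0],[20,10],[27,12],[46,18],[47,12],[48,0]]
[[1,12],[2,0],[10,12],[46,18],[47,12],[48,0]]
[[1,12],[2,0],[6,12],[7,0],[10,12],[46,18],[47,12],[48,0]]
[[1,12],[2,0],[6,12],[7,0],[10,12],[46,18],[47,12],[48,0]]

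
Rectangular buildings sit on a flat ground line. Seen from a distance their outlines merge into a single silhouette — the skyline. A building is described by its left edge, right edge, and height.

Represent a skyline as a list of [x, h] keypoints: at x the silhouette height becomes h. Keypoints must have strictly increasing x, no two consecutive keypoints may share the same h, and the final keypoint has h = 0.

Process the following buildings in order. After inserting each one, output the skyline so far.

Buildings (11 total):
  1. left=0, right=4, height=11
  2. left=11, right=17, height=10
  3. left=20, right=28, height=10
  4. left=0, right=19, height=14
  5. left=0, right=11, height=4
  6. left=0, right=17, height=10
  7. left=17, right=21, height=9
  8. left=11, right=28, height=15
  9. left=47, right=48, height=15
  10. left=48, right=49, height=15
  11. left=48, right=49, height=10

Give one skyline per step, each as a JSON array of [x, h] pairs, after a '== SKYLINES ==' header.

== SKYLINES ==
[[0,11],[4,0]]
[[0,11],[4,0],[11,10],[17,0]]
[[0,11],[4,0],[11,10],[17,0],[20,10],[28,0]]
[[0,14],[19,0],[20,10],[28,0]]
[[0,14],[19,0],[20,10],[28,0]]
[[0,14],[19,0],[20,10],[28,0]]
[[0,14],[19,9],[20,10],[28,0]]
[[0,14],[11,15],[28,0]]
[[0,14],[11,15],[28,0],[47,15],[48,0]]
[[0,14],[11,15],[28,0],[47,15],[49,0]]
[[0,14],[11,15],[28,0],[47,15],[49,0]]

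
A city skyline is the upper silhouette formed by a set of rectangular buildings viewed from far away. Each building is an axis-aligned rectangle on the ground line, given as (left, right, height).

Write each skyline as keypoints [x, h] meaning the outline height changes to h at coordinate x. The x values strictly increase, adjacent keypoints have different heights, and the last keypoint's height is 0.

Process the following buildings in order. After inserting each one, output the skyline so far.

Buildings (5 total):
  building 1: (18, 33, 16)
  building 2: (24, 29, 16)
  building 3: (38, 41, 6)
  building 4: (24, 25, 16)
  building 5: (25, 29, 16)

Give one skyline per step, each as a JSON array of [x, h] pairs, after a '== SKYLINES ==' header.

== SKYLINES ==
[[18,16],[33,0]]
[[18,16],[33,0]]
[[18,16],[33,0],[38,6],[41,0]]
[[18,16],[33,0],[38,6],[41,0]]
[[18,16],[33,0],[38,6],[41,0]]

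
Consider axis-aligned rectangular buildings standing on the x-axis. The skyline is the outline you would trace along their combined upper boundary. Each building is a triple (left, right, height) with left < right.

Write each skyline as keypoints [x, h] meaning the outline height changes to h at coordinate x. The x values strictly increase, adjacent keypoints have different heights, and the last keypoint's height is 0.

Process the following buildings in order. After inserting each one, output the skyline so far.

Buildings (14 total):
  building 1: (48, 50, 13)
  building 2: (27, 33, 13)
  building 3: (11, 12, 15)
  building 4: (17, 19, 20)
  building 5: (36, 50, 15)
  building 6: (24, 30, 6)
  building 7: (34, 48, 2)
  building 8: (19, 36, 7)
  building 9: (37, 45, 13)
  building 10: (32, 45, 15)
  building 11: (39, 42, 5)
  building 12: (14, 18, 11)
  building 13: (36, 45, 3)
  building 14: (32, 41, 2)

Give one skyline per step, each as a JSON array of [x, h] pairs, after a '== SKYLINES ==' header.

== SKYLINES ==
[[48,13],[50,0]]
[[27,13],[33,0],[48,13],[50,0]]
[[11,15],[12,0],[27,13],[33,0],[48,13],[50,0]]
[[11,15],[12,0],[17,20],[19,0],[27,13],[33,0],[48,13],[50,0]]
[[11,15],[12,0],[17,20],[19,0],[27,13],[33,0],[36,15],[50,0]]
[[11,15],[12,0],[17,20],[19,0],[24,6],[27,13],[33,0],[36,15],[50,0]]
[[11,15],[12,0],[17,20],[19,0],[24,6],[27,13],[33,0],[34,2],[36,15],[50,0]]
[[11,15],[12,0],[17,20],[19,7],[27,13],[33,7],[36,15],[50,0]]
[[11,15],[12,0],[17,20],[19,7],[27,13],[33,7],[36,15],[50,0]]
[[11,15],[12,0],[17,20],[19,7],[27,13],[32,15],[50,0]]
[[11,15],[12,0],[17,20],[19,7],[27,13],[32,15],[50,0]]
[[11,15],[12,0],[14,11],[17,20],[19,7],[27,13],[32,15],[50,0]]
[[11,15],[12,0],[14,11],[17,20],[19,7],[27,13],[32,15],[50,0]]
[[11,15],[12,0],[14,11],[17,20],[19,7],[27,13],[32,15],[50,0]]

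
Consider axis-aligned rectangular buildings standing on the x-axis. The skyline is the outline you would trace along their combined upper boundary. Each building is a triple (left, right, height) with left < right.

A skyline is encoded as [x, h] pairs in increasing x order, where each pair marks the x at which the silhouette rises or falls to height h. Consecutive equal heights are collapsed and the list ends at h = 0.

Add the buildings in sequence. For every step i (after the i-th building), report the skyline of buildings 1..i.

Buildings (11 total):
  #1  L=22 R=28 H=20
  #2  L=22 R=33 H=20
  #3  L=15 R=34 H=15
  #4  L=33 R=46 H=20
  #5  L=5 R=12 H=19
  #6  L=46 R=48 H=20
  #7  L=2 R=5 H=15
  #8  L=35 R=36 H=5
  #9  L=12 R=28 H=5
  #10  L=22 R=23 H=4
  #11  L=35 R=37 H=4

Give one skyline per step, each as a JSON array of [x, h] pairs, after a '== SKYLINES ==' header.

== SKYLINES ==
[[22,20],[28,0]]
[[22,20],[33,0]]
[[15,15],[22,20],[33,15],[34,0]]
[[15,15],[22,20],[46,0]]
[[5,19],[12,0],[15,15],[22,20],[46,0]]
[[5,19],[12,0],[15,15],[22,20],[48,0]]
[[2,15],[5,19],[12,0],[15,15],[22,20],[48,0]]
[[2,15],[5,19],[12,0],[15,15],[22,20],[48,0]]
[[2,15],[5,19],[12,5],[15,15],[22,20],[48,0]]
[[2,15],[5,19],[12,5],[15,15],[22,20],[48,0]]
[[2,15],[5,19],[12,5],[15,15],[22,20],[48,0]]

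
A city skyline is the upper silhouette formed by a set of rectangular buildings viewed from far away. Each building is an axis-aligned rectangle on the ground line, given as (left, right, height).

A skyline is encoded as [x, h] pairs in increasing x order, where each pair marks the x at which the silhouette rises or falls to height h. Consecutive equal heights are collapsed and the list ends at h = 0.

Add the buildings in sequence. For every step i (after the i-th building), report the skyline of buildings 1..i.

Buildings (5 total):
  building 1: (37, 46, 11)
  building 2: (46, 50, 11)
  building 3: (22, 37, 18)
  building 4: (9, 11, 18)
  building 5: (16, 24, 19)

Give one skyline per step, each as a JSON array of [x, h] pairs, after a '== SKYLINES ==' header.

== SKYLINES ==
[[37,11],[46,0]]
[[37,11],[50,0]]
[[22,18],[37,11],[50,0]]
[[9,18],[11,0],[22,18],[37,11],[50,0]]
[[9,18],[11,0],[16,19],[24,18],[37,11],[50,0]]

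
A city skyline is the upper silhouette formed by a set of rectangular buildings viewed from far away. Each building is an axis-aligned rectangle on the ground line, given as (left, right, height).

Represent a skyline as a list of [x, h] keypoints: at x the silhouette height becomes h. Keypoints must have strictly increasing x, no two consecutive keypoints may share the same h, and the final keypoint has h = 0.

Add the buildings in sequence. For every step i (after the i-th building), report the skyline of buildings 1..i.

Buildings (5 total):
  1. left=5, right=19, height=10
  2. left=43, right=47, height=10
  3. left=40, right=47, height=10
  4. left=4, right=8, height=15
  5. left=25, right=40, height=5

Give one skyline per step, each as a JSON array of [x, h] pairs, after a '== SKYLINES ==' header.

== SKYLINES ==
[[5,10],[19,0]]
[[5,10],[19,0],[43,10],[47,0]]
[[5,10],[19,0],[40,10],[47,0]]
[[4,15],[8,10],[19,0],[40,10],[47,0]]
[[4,15],[8,10],[19,0],[25,5],[40,10],[47,0]]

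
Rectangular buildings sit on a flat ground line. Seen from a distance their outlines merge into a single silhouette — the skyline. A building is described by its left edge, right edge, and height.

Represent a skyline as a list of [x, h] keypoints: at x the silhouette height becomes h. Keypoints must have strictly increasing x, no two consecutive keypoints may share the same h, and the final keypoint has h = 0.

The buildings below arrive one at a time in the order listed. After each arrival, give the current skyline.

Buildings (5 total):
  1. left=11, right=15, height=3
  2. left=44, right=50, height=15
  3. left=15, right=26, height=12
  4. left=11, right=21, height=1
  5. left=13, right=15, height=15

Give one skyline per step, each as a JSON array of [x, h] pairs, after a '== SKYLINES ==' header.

== SKYLINES ==
[[11,3],[15,0]]
[[11,3],[15,0],[44,15],[50,0]]
[[11,3],[15,12],[26,0],[44,15],[50,0]]
[[11,3],[15,12],[26,0],[44,15],[50,0]]
[[11,3],[13,15],[15,12],[26,0],[44,15],[50,0]]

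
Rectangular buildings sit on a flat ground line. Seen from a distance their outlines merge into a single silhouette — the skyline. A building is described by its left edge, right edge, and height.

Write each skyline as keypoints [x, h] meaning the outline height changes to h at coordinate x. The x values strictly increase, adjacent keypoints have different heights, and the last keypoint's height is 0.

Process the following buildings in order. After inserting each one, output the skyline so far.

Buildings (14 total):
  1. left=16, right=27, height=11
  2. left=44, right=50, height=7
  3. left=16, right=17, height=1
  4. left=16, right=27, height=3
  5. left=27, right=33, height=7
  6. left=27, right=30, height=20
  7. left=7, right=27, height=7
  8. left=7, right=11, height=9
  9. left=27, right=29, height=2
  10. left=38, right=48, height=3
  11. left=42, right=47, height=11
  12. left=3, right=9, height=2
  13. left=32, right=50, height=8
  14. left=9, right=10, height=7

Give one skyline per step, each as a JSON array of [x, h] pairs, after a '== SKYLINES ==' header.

== SKYLINES ==
[[16,11],[27,0]]
[[16,11],[27,0],[44,7],[50,0]]
[[16,11],[27,0],[44,7],[50,0]]
[[16,11],[27,0],[44,7],[50,0]]
[[16,11],[27,7],[33,0],[44,7],[50,0]]
[[16,11],[27,20],[30,7],[33,0],[44,7],[50,0]]
[[7,7],[16,11],[27,20],[30,7],[33,0],[44,7],[50,0]]
[[7,9],[11,7],[16,11],[27,20],[30,7],[33,0],[44,7],[50,0]]
[[7,9],[11,7],[16,11],[27,20],[30,7],[33,0],[44,7],[50,0]]
[[7,9],[11,7],[16,11],[27,20],[30,7],[33,0],[38,3],[44,7],[50,0]]
[[7,9],[11,7],[16,11],[27,20],[30,7],[33,0],[38,3],[42,11],[47,7],[50,0]]
[[3,2],[7,9],[11,7],[16,11],[27,20],[30,7],[33,0],[38,3],[42,11],[47,7],[50,0]]
[[3,2],[7,9],[11,7],[16,11],[27,20],[30,7],[32,8],[42,11],[47,8],[50,0]]
[[3,2],[7,9],[11,7],[16,11],[27,20],[30,7],[32,8],[42,11],[47,8],[50,0]]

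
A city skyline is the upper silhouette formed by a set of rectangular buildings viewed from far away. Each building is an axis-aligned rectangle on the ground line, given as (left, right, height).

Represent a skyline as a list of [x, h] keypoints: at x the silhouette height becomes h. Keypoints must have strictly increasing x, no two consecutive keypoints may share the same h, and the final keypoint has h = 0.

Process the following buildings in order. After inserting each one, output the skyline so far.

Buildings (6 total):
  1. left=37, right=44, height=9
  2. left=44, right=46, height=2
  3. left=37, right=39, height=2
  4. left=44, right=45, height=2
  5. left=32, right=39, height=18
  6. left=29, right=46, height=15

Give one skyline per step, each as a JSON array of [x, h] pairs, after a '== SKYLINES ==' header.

== SKYLINES ==
[[37,9],[44,0]]
[[37,9],[44,2],[46,0]]
[[37,9],[44,2],[46,0]]
[[37,9],[44,2],[46,0]]
[[32,18],[39,9],[44,2],[46,0]]
[[29,15],[32,18],[39,15],[46,0]]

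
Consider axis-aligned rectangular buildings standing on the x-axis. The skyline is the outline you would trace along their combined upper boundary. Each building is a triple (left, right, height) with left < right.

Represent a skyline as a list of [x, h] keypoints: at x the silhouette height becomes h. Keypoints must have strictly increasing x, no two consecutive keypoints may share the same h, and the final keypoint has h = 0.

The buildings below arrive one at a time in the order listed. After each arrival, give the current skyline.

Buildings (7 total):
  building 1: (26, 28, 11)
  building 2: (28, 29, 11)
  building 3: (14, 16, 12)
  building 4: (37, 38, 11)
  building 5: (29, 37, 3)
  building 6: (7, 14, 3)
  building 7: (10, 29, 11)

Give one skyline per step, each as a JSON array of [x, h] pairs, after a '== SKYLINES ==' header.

== SKYLINES ==
[[26,11],[28,0]]
[[26,11],[29,0]]
[[14,12],[16,0],[26,11],[29,0]]
[[14,12],[16,0],[26,11],[29,0],[37,11],[38,0]]
[[14,12],[16,0],[26,11],[29,3],[37,11],[38,0]]
[[7,3],[14,12],[16,0],[26,11],[29,3],[37,11],[38,0]]
[[7,3],[10,11],[14,12],[16,11],[29,3],[37,11],[38,0]]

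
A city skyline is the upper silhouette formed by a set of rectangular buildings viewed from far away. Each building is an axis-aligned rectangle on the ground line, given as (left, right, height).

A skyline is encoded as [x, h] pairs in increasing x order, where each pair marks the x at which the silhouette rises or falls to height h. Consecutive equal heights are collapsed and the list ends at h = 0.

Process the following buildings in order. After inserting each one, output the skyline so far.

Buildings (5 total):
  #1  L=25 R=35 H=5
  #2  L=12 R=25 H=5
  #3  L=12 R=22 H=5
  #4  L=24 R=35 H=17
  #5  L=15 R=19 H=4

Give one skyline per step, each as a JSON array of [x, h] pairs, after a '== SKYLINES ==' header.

== SKYLINES ==
[[25,5],[35,0]]
[[12,5],[35,0]]
[[12,5],[35,0]]
[[12,5],[24,17],[35,0]]
[[12,5],[24,17],[35,0]]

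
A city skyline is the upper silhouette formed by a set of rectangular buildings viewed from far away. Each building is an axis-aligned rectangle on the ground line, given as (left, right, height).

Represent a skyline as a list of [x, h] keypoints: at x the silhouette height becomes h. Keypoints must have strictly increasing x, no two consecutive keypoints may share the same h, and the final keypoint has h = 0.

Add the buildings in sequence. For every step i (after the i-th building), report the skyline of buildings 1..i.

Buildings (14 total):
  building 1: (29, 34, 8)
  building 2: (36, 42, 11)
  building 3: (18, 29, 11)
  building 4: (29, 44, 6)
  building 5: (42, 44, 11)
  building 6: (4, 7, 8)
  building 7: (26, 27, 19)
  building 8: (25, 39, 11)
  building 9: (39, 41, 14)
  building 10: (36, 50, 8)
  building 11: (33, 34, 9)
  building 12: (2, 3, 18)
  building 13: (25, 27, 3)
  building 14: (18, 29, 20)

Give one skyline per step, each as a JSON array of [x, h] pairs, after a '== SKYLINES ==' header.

== SKYLINES ==
[[29,8],[34,0]]
[[29,8],[34,0],[36,11],[42,0]]
[[18,11],[29,8],[34,0],[36,11],[42,0]]
[[18,11],[29,8],[34,6],[36,11],[42,6],[44,0]]
[[18,11],[29,8],[34,6],[36,11],[44,0]]
[[4,8],[7,0],[18,11],[29,8],[34,6],[36,11],[44,0]]
[[4,8],[7,0],[18,11],[26,19],[27,11],[29,8],[34,6],[36,11],[44,0]]
[[4,8],[7,0],[18,11],[26,19],[27,11],[44,0]]
[[4,8],[7,0],[18,11],[26,19],[27,11],[39,14],[41,11],[44,0]]
[[4,8],[7,0],[18,11],[26,19],[27,11],[39,14],[41,11],[44,8],[50,0]]
[[4,8],[7,0],[18,11],[26,19],[27,11],[39,14],[41,11],[44,8],[50,0]]
[[2,18],[3,0],[4,8],[7,0],[18,11],[26,19],[27,11],[39,14],[41,11],[44,8],[50,0]]
[[2,18],[3,0],[4,8],[7,0],[18,11],[26,19],[27,11],[39,14],[41,11],[44,8],[50,0]]
[[2,18],[3,0],[4,8],[7,0],[18,20],[29,11],[39,14],[41,11],[44,8],[50,0]]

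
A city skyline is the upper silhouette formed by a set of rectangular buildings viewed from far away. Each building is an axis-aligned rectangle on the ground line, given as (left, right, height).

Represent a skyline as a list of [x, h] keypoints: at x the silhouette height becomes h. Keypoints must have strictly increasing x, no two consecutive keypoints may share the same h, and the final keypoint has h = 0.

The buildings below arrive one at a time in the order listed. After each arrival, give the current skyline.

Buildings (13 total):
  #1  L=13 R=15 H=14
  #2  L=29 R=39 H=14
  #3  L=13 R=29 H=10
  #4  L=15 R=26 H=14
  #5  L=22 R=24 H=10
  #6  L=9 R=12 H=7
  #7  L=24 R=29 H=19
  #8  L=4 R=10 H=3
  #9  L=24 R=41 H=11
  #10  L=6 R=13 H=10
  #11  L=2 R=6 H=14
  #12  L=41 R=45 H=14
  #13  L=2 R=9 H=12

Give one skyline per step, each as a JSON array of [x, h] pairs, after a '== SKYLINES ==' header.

== SKYLINES ==
[[13,14],[15,0]]
[[13,14],[15,0],[29,14],[39,0]]
[[13,14],[15,10],[29,14],[39,0]]
[[13,14],[26,10],[29,14],[39,0]]
[[13,14],[26,10],[29,14],[39,0]]
[[9,7],[12,0],[13,14],[26,10],[29,14],[39,0]]
[[9,7],[12,0],[13,14],[24,19],[29,14],[39,0]]
[[4,3],[9,7],[12,0],[13,14],[24,19],[29,14],[39,0]]
[[4,3],[9,7],[12,0],[13,14],[24,19],[29,14],[39,11],[41,0]]
[[4,3],[6,10],[13,14],[24,19],[29,14],[39,11],[41,0]]
[[2,14],[6,10],[13,14],[24,19],[29,14],[39,11],[41,0]]
[[2,14],[6,10],[13,14],[24,19],[29,14],[39,11],[41,14],[45,0]]
[[2,14],[6,12],[9,10],[13,14],[24,19],[29,14],[39,11],[41,14],[45,0]]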